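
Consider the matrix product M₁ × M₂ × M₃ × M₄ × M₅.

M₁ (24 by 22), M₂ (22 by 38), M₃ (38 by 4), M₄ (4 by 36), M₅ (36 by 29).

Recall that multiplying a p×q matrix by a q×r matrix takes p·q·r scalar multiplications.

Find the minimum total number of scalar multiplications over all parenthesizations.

Adjacent pairs: M₁M₂ = 24·22·38 = 20064; M₂M₃ = 22·38·4 = 3344; M₃M₄ = 38·4·36 = 5472; M₄M₅ = 4·36·29 = 4176.
Length 3: M₁..M₃: k=1: 0+3344+24·22·4=5456; k=2: 20064+0+24·38·4=23712 → min 5456 | M₂..M₄: k=2: 0+5472+22·38·36=35568; k=3: 3344+0+22·4·36=6512 → min 6512 | M₃..M₅: k=3: 0+4176+38·4·29=8584; k=4: 5472+0+38·36·29=45144 → min 8584.
Length 4: M₁..M₄: k=1: 0+6512+24·22·36=25520; k=2: 20064+5472+24·38·36=58368; k=3: 5456+0+24·4·36=8912 → min 8912 | M₂..M₅: k=2: 0+8584+22·38·29=32828; k=3: 3344+4176+22·4·29=10072; k=4: 6512+0+22·36·29=29480 → min 10072.
Length 5: M₁..M₅: k=1: 0+10072+24·22·29=25384; k=2: 20064+8584+24·38·29=55096; k=3: 5456+4176+24·4·29=12416; k=4: 8912+0+24·36·29=33968 → min 12416.
Optimal order: ((M₁ × (M₂ × M₃)) × (M₄ × M₅)) with cost 12416.

12416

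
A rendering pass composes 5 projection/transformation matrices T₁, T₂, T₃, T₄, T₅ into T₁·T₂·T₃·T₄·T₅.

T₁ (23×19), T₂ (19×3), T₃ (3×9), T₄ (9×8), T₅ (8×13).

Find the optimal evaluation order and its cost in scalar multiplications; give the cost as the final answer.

Adjacent pairs: T₁T₂ = 23·19·3 = 1311; T₂T₃ = 19·3·9 = 513; T₃T₄ = 3·9·8 = 216; T₄T₅ = 9·8·13 = 936.
Length 3: T₁..T₃: k=1: 0+513+23·19·9=4446; k=2: 1311+0+23·3·9=1932 → min 1932 | T₂..T₄: k=2: 0+216+19·3·8=672; k=3: 513+0+19·9·8=1881 → min 672 | T₃..T₅: k=3: 0+936+3·9·13=1287; k=4: 216+0+3·8·13=528 → min 528.
Length 4: T₁..T₄: k=1: 0+672+23·19·8=4168; k=2: 1311+216+23·3·8=2079; k=3: 1932+0+23·9·8=3588 → min 2079 | T₂..T₅: k=2: 0+528+19·3·13=1269; k=3: 513+936+19·9·13=3672; k=4: 672+0+19·8·13=2648 → min 1269.
Length 5: T₁..T₅: k=1: 0+1269+23·19·13=6950; k=2: 1311+528+23·3·13=2736; k=3: 1932+936+23·9·13=5559; k=4: 2079+0+23·8·13=4471 → min 2736.
Optimal parenthesization: ((T₁·T₂)·((T₃·T₄)·T₅)) with cost 2736.

2736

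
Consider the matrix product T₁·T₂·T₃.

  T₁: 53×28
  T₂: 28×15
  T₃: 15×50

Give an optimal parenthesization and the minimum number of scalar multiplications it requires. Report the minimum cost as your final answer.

62010

(T₁·(T₂·T₃)): cost 95200.
((T₁·T₂)·T₃): cost 62010.
Optimal: ((T₁·T₂)·T₃) with cost 62010.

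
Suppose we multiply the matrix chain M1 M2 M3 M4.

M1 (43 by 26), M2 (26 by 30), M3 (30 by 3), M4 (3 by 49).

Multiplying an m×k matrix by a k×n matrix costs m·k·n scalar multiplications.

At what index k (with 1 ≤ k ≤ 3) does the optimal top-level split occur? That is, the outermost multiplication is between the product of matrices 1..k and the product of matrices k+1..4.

3

Adjacent pairs: M1M2 = 43·26·30 = 33540; M2M3 = 26·30·3 = 2340; M3M4 = 30·3·49 = 4410.
Length 3: M1..M3: k=1: 0+2340+43·26·3=5694; k=2: 33540+0+43·30·3=37410 → min 5694 | M2..M4: k=2: 0+4410+26·30·49=42630; k=3: 2340+0+26·3·49=6162 → min 6162.
Top-level splits: k=1: (M1..M1)·(M2..M4) → 0+6162+43·26·49 = 60944; k=2: (M1..M2)·(M3..M4) → 33540+4410+43·30·49 = 101160; k=3: (M1..M3)·(M4..M4) → 5694+0+43·3·49 = 12015.
Best split is after M3, i.e. k = 3.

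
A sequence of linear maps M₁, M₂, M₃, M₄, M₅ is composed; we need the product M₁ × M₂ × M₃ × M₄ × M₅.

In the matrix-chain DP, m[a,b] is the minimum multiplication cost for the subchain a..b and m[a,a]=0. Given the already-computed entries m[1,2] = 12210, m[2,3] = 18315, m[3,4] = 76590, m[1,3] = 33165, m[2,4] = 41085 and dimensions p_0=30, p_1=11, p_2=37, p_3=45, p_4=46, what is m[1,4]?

56265

m[1,4] = min over k∈[1,3] of m[1,k]+m[k+1,4]+p_{0}·p_k·p_{4}.
k=1: 0 + 41085 + 30·11·46 = 56265; k=2: 12210 + 76590 + 30·37·46 = 139860; k=3: 33165 + 0 + 30·45·46 = 95265.
Minimum: 56265 at k=1.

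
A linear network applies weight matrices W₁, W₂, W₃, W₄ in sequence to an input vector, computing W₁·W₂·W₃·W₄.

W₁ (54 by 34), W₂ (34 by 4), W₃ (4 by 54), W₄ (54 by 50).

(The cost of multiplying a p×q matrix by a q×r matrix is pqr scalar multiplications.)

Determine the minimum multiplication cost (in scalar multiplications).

Adjacent pairs: W₁W₂ = 54·34·4 = 7344; W₂W₃ = 34·4·54 = 7344; W₃W₄ = 4·54·50 = 10800.
Length 3: W₁..W₃: k=1: 0+7344+54·34·54=106488; k=2: 7344+0+54·4·54=19008 → min 19008 | W₂..W₄: k=2: 0+10800+34·4·50=17600; k=3: 7344+0+34·54·50=99144 → min 17600.
Length 4: W₁..W₄: k=1: 0+17600+54·34·50=109400; k=2: 7344+10800+54·4·50=28944; k=3: 19008+0+54·54·50=164808 → min 28944.
Optimal order: ((W₁·W₂)·(W₃·W₄)) with cost 28944.

28944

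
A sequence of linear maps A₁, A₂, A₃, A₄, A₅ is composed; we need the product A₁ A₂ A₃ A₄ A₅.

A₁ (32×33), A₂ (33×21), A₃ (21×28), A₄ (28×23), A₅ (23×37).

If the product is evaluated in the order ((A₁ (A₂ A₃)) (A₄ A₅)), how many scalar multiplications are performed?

105952

(A₂ A₃): 33×21 by 21×28 → 33×28, cost 33·21·28 = 19404
(A₁ (A₂ A₃)): 32×33 by 33×28 → 32×28, cost 32·33·28 = 29568; cumulative 48972
(A₄ A₅): 28×23 by 23×37 → 28×37, cost 28·23·37 = 23828
((A₁ (A₂ A₃)) (A₄ A₅)): 32×28 by 28×37 → 32×37, cost 32·28·37 = 33152; cumulative 105952
Total: 105952 scalar multiplications.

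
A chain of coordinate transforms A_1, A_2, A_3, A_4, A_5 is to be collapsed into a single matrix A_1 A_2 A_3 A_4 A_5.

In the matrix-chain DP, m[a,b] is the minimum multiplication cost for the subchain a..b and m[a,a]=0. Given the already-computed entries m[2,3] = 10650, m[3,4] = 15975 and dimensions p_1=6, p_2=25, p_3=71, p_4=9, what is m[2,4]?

m[2,4] = min over k∈[2,3] of m[2,k]+m[k+1,4]+p_{1}·p_k·p_{4}.
k=2: 0 + 15975 + 6·25·9 = 17325; k=3: 10650 + 0 + 6·71·9 = 14484.
Minimum: 14484 at k=3.

14484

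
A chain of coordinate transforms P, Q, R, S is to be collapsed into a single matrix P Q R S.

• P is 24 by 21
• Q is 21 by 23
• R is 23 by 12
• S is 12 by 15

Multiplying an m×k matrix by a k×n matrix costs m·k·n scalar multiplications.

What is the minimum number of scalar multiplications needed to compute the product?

16164

Adjacent pairs: PQ = 24·21·23 = 11592; QR = 21·23·12 = 5796; RS = 23·12·15 = 4140.
Length 3: P..R: k=1: 0+5796+24·21·12=11844; k=2: 11592+0+24·23·12=18216 → min 11844 | Q..S: k=2: 0+4140+21·23·15=11385; k=3: 5796+0+21·12·15=9576 → min 9576.
Length 4: P..S: k=1: 0+9576+24·21·15=17136; k=2: 11592+4140+24·23·15=24012; k=3: 11844+0+24·12·15=16164 → min 16164.
Optimal order: ((P (Q R)) S) with cost 16164.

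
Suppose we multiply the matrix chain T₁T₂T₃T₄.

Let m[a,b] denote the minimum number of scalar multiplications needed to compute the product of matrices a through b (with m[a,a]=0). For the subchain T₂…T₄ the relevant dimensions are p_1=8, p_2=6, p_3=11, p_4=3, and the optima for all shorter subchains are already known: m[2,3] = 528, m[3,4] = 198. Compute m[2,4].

m[2,4] = min over k∈[2,3] of m[2,k]+m[k+1,4]+p_{1}·p_k·p_{4}.
k=2: 0 + 198 + 8·6·3 = 342; k=3: 528 + 0 + 8·11·3 = 792.
Minimum: 342 at k=2.

342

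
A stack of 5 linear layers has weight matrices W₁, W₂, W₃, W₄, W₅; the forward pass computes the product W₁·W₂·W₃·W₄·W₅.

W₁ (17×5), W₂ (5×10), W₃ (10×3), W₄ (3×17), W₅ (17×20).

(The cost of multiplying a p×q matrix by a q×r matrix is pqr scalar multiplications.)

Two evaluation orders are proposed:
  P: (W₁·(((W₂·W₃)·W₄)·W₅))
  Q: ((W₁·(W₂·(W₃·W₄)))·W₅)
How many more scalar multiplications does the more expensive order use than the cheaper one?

4780

Order P = (W₁·(((W₂·W₃)·W₄)·W₅)): (W₂·W₃): 5×10 by 10×3 → 5×3, cost 5·10·3 = 150; ((W₂·W₃)·W₄): 5×3 by 3×17 → 5×17, cost 5·3·17 = 255; cumulative 405; (((W₂·W₃)·W₄)·W₅): 5×17 by 17×20 → 5×20, cost 5·17·20 = 1700; cumulative 2105; (W₁·(((W₂·W₃)·W₄)·W₅)): 17×5 by 5×20 → 17×20, cost 17·5·20 = 1700; cumulative 3805. Total 3805.
Order Q = ((W₁·(W₂·(W₃·W₄)))·W₅): (W₃·W₄): 10×3 by 3×17 → 10×17, cost 10·3·17 = 510; (W₂·(W₃·W₄)): 5×10 by 10×17 → 5×17, cost 5·10·17 = 850; cumulative 1360; (W₁·(W₂·(W₃·W₄))): 17×5 by 5×17 → 17×17, cost 17·5·17 = 1445; cumulative 2805; ((W₁·(W₂·(W₃·W₄)))·W₅): 17×17 by 17×20 → 17×20, cost 17·17·20 = 5780; cumulative 8585. Total 8585.
Difference: |3805 − 8585| = 4780.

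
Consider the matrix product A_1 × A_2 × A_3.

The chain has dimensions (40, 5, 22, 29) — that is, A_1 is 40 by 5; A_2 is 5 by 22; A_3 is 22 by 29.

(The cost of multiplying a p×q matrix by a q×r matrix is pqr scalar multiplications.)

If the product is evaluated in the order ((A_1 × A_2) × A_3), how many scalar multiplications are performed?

(A_1 × A_2): 40×5 by 5×22 → 40×22, cost 40·5·22 = 4400
((A_1 × A_2) × A_3): 40×22 by 22×29 → 40×29, cost 40·22·29 = 25520; cumulative 29920
Total: 29920 scalar multiplications.

29920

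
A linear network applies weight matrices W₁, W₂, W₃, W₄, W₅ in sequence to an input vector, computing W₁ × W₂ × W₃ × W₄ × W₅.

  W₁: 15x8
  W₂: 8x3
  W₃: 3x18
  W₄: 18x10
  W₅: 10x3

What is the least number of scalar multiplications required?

Adjacent pairs: W₁W₂ = 15·8·3 = 360; W₂W₃ = 8·3·18 = 432; W₃W₄ = 3·18·10 = 540; W₄W₅ = 18·10·3 = 540.
Length 3: W₁..W₃: k=1: 0+432+15·8·18=2592; k=2: 360+0+15·3·18=1170 → min 1170 | W₂..W₄: k=2: 0+540+8·3·10=780; k=3: 432+0+8·18·10=1872 → min 780 | W₃..W₅: k=3: 0+540+3·18·3=702; k=4: 540+0+3·10·3=630 → min 630.
Length 4: W₁..W₄: k=1: 0+780+15·8·10=1980; k=2: 360+540+15·3·10=1350; k=3: 1170+0+15·18·10=3870 → min 1350 | W₂..W₅: k=2: 0+630+8·3·3=702; k=3: 432+540+8·18·3=1404; k=4: 780+0+8·10·3=1020 → min 702.
Length 5: W₁..W₅: k=1: 0+702+15·8·3=1062; k=2: 360+630+15·3·3=1125; k=3: 1170+540+15·18·3=2520; k=4: 1350+0+15·10·3=1800 → min 1062.
Optimal order: (W₁ × (W₂ × ((W₃ × W₄) × W₅))) with cost 1062.

1062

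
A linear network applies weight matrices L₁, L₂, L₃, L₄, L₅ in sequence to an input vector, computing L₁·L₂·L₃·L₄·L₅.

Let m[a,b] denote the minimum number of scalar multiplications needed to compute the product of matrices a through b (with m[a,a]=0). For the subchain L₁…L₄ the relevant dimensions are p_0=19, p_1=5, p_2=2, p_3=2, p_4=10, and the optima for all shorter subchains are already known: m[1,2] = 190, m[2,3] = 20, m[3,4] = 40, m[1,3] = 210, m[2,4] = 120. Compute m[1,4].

m[1,4] = min over k∈[1,3] of m[1,k]+m[k+1,4]+p_{0}·p_k·p_{4}.
k=1: 0 + 120 + 19·5·10 = 1070; k=2: 190 + 40 + 19·2·10 = 610; k=3: 210 + 0 + 19·2·10 = 590.
Minimum: 590 at k=3.

590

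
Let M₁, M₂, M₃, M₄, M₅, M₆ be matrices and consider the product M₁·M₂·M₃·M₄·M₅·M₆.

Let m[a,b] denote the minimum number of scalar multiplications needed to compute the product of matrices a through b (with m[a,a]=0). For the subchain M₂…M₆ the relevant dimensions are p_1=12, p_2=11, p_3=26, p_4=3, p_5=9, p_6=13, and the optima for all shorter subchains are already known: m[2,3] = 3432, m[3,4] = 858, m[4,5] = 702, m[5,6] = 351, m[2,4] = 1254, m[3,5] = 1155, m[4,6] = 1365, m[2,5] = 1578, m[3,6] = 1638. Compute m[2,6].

m[2,6] = min over k∈[2,5] of m[2,k]+m[k+1,6]+p_{1}·p_k·p_{6}.
k=2: 0 + 1638 + 12·11·13 = 3354; k=3: 3432 + 1365 + 12·26·13 = 8853; k=4: 1254 + 351 + 12·3·13 = 2073; k=5: 1578 + 0 + 12·9·13 = 2982.
Minimum: 2073 at k=4.

2073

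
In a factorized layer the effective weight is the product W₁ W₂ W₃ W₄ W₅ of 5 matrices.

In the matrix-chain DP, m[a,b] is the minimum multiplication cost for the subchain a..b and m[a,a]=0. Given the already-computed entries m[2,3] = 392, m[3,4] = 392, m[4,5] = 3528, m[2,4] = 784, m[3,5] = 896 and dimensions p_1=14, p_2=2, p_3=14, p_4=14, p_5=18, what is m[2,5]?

1400

m[2,5] = min over k∈[2,4] of m[2,k]+m[k+1,5]+p_{1}·p_k·p_{5}.
k=2: 0 + 896 + 14·2·18 = 1400; k=3: 392 + 3528 + 14·14·18 = 7448; k=4: 784 + 0 + 14·14·18 = 4312.
Minimum: 1400 at k=2.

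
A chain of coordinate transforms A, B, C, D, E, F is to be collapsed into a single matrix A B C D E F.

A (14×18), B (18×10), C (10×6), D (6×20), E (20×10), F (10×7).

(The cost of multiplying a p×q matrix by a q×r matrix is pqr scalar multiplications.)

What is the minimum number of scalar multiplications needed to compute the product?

4800

Adjacent pairs: AB = 14·18·10 = 2520; BC = 18·10·6 = 1080; CD = 10·6·20 = 1200; DE = 6·20·10 = 1200; EF = 20·10·7 = 1400.
Length 3: A..C: k=1: 0+1080+14·18·6=2592; k=2: 2520+0+14·10·6=3360 → min 2592 | B..D: k=2: 0+1200+18·10·20=4800; k=3: 1080+0+18·6·20=3240 → min 3240 | C..E: k=3: 0+1200+10·6·10=1800; k=4: 1200+0+10·20·10=3200 → min 1800 | D..F: k=4: 0+1400+6·20·7=2240; k=5: 1200+0+6·10·7=1620 → min 1620.
Length 4: A..D: k=1: 0+3240+14·18·20=8280; k=2: 2520+1200+14·10·20=6520; k=3: 2592+0+14·6·20=4272 → min 4272 | B..E: k=2: 0+1800+18·10·10=3600; k=3: 1080+1200+18·6·10=3360; k=4: 3240+0+18·20·10=6840 → min 3360 | C..F: k=3: 0+1620+10·6·7=2040; k=4: 1200+1400+10·20·7=4000; k=5: 1800+0+10·10·7=2500 → min 2040.
Length 5: A..E: k=1: 0+3360+14·18·10=5880; k=2: 2520+1800+14·10·10=5720; k=3: 2592+1200+14·6·10=4632; k=4: 4272+0+14·20·10=7072 → min 4632 | B..F: k=2: 0+2040+18·10·7=3300; k=3: 1080+1620+18·6·7=3456; k=4: 3240+1400+18·20·7=7160; k=5: 3360+0+18·10·7=4620 → min 3300.
Length 6: A..F: k=1: 0+3300+14·18·7=5064; k=2: 2520+2040+14·10·7=5540; k=3: 2592+1620+14·6·7=4800; k=4: 4272+1400+14·20·7=7632; k=5: 4632+0+14·10·7=5612 → min 4800.
Optimal order: ((A (B C)) ((D E) F)) with cost 4800.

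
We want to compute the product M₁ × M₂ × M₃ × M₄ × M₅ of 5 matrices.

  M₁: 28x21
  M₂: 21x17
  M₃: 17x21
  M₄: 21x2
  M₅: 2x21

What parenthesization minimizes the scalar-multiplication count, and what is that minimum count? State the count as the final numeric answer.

3780

Adjacent pairs: M₁M₂ = 28·21·17 = 9996; M₂M₃ = 21·17·21 = 7497; M₃M₄ = 17·21·2 = 714; M₄M₅ = 21·2·21 = 882.
Length 3: M₁..M₃: k=1: 0+7497+28·21·21=19845; k=2: 9996+0+28·17·21=19992 → min 19845 | M₂..M₄: k=2: 0+714+21·17·2=1428; k=3: 7497+0+21·21·2=8379 → min 1428 | M₃..M₅: k=3: 0+882+17·21·21=8379; k=4: 714+0+17·2·21=1428 → min 1428.
Length 4: M₁..M₄: k=1: 0+1428+28·21·2=2604; k=2: 9996+714+28·17·2=11662; k=3: 19845+0+28·21·2=21021 → min 2604 | M₂..M₅: k=2: 0+1428+21·17·21=8925; k=3: 7497+882+21·21·21=17640; k=4: 1428+0+21·2·21=2310 → min 2310.
Length 5: M₁..M₅: k=1: 0+2310+28·21·21=14658; k=2: 9996+1428+28·17·21=21420; k=3: 19845+882+28·21·21=33075; k=4: 2604+0+28·2·21=3780 → min 3780.
Optimal parenthesization: ((M₁ × (M₂ × (M₃ × M₄))) × M₅) with cost 3780.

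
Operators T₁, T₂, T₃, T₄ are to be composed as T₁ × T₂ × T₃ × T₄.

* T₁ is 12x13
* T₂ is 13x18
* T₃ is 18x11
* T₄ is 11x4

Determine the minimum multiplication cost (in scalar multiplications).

Adjacent pairs: T₁T₂ = 12·13·18 = 2808; T₂T₃ = 13·18·11 = 2574; T₃T₄ = 18·11·4 = 792.
Length 3: T₁..T₃: k=1: 0+2574+12·13·11=4290; k=2: 2808+0+12·18·11=5184 → min 4290 | T₂..T₄: k=2: 0+792+13·18·4=1728; k=3: 2574+0+13·11·4=3146 → min 1728.
Length 4: T₁..T₄: k=1: 0+1728+12·13·4=2352; k=2: 2808+792+12·18·4=4464; k=3: 4290+0+12·11·4=4818 → min 2352.
Optimal order: (T₁ × (T₂ × (T₃ × T₄))) with cost 2352.

2352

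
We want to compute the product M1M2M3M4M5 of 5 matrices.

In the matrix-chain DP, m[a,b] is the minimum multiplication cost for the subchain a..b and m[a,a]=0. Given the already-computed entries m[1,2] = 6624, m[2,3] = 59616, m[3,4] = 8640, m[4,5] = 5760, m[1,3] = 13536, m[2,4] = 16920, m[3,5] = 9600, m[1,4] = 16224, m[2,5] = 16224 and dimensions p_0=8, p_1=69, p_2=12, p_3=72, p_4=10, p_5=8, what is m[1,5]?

m[1,5] = min over k∈[1,4] of m[1,k]+m[k+1,5]+p_{0}·p_k·p_{5}.
k=1: 0 + 16224 + 8·69·8 = 20640; k=2: 6624 + 9600 + 8·12·8 = 16992; k=3: 13536 + 5760 + 8·72·8 = 23904; k=4: 16224 + 0 + 8·10·8 = 16864.
Minimum: 16864 at k=4.

16864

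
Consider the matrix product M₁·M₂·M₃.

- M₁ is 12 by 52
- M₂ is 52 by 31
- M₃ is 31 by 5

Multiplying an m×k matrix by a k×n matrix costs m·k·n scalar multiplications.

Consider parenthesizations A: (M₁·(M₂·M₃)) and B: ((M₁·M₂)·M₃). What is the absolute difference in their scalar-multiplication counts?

Order A = (M₁·(M₂·M₃)): (M₂·M₃): 52×31 by 31×5 → 52×5, cost 52·31·5 = 8060; (M₁·(M₂·M₃)): 12×52 by 52×5 → 12×5, cost 12·52·5 = 3120; cumulative 11180. Total 11180.
Order B = ((M₁·M₂)·M₃): (M₁·M₂): 12×52 by 52×31 → 12×31, cost 12·52·31 = 19344; ((M₁·M₂)·M₃): 12×31 by 31×5 → 12×5, cost 12·31·5 = 1860; cumulative 21204. Total 21204.
Difference: |11180 − 21204| = 10024.

10024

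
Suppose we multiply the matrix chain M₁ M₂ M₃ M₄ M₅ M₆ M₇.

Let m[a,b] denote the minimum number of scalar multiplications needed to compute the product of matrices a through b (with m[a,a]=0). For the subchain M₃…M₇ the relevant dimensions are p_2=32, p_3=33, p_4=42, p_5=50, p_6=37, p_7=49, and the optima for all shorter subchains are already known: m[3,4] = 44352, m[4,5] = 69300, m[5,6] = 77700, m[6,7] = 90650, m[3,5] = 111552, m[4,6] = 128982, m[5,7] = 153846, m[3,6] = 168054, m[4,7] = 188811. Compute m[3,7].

m[3,7] = min over k∈[3,6] of m[3,k]+m[k+1,7]+p_{2}·p_k·p_{7}.
k=3: 0 + 188811 + 32·33·49 = 240555; k=4: 44352 + 153846 + 32·42·49 = 264054; k=5: 111552 + 90650 + 32·50·49 = 280602; k=6: 168054 + 0 + 32·37·49 = 226070.
Minimum: 226070 at k=6.

226070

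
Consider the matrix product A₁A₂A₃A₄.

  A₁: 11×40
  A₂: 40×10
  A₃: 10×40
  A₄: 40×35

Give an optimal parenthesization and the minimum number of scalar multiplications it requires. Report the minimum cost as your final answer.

22250

Adjacent pairs: A₁A₂ = 11·40·10 = 4400; A₂A₃ = 40·10·40 = 16000; A₃A₄ = 10·40·35 = 14000.
Length 3: A₁..A₃: k=1: 0+16000+11·40·40=33600; k=2: 4400+0+11·10·40=8800 → min 8800 | A₂..A₄: k=2: 0+14000+40·10·35=28000; k=3: 16000+0+40·40·35=72000 → min 28000.
Length 4: A₁..A₄: k=1: 0+28000+11·40·35=43400; k=2: 4400+14000+11·10·35=22250; k=3: 8800+0+11·40·35=24200 → min 22250.
Optimal parenthesization: ((A₁A₂)(A₃A₄)) with cost 22250.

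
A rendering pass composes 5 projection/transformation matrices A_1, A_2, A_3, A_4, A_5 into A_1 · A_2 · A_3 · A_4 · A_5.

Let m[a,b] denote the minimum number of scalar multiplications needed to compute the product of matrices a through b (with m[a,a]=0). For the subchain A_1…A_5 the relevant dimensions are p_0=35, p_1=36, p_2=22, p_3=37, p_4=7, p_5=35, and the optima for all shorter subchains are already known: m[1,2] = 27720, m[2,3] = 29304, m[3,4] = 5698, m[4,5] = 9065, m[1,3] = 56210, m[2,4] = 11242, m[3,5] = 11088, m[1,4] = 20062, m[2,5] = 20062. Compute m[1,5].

m[1,5] = min over k∈[1,4] of m[1,k]+m[k+1,5]+p_{0}·p_k·p_{5}.
k=1: 0 + 20062 + 35·36·35 = 64162; k=2: 27720 + 11088 + 35·22·35 = 65758; k=3: 56210 + 9065 + 35·37·35 = 110600; k=4: 20062 + 0 + 35·7·35 = 28637.
Minimum: 28637 at k=4.

28637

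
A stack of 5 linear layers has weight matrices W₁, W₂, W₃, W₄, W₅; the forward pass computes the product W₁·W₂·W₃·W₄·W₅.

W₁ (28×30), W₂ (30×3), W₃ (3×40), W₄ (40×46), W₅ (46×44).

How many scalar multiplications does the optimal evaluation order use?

17808

Adjacent pairs: W₁W₂ = 28·30·3 = 2520; W₂W₃ = 30·3·40 = 3600; W₃W₄ = 3·40·46 = 5520; W₄W₅ = 40·46·44 = 80960.
Length 3: W₁..W₃: k=1: 0+3600+28·30·40=37200; k=2: 2520+0+28·3·40=5880 → min 5880 | W₂..W₄: k=2: 0+5520+30·3·46=9660; k=3: 3600+0+30·40·46=58800 → min 9660 | W₃..W₅: k=3: 0+80960+3·40·44=86240; k=4: 5520+0+3·46·44=11592 → min 11592.
Length 4: W₁..W₄: k=1: 0+9660+28·30·46=48300; k=2: 2520+5520+28·3·46=11904; k=3: 5880+0+28·40·46=57400 → min 11904 | W₂..W₅: k=2: 0+11592+30·3·44=15552; k=3: 3600+80960+30·40·44=137360; k=4: 9660+0+30·46·44=70380 → min 15552.
Length 5: W₁..W₅: k=1: 0+15552+28·30·44=52512; k=2: 2520+11592+28·3·44=17808; k=3: 5880+80960+28·40·44=136120; k=4: 11904+0+28·46·44=68576 → min 17808.
Optimal order: ((W₁·W₂)·((W₃·W₄)·W₅)) with cost 17808.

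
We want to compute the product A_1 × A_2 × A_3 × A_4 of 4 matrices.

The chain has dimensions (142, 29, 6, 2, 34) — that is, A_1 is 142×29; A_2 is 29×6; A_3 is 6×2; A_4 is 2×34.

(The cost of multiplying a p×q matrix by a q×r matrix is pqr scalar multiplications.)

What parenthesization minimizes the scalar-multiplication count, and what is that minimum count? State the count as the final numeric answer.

Adjacent pairs: A_1A_2 = 142·29·6 = 24708; A_2A_3 = 29·6·2 = 348; A_3A_4 = 6·2·34 = 408.
Length 3: A_1..A_3: k=1: 0+348+142·29·2=8584; k=2: 24708+0+142·6·2=26412 → min 8584 | A_2..A_4: k=2: 0+408+29·6·34=6324; k=3: 348+0+29·2·34=2320 → min 2320.
Length 4: A_1..A_4: k=1: 0+2320+142·29·34=142332; k=2: 24708+408+142·6·34=54084; k=3: 8584+0+142·2·34=18240 → min 18240.
Optimal parenthesization: ((A_1 × (A_2 × A_3)) × A_4) with cost 18240.

18240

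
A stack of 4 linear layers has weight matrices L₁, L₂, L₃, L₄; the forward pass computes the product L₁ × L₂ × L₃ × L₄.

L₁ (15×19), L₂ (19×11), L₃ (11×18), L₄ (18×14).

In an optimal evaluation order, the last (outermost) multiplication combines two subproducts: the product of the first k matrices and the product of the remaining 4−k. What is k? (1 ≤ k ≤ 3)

2

Adjacent pairs: L₁L₂ = 15·19·11 = 3135; L₂L₃ = 19·11·18 = 3762; L₃L₄ = 11·18·14 = 2772.
Length 3: L₁..L₃: k=1: 0+3762+15·19·18=8892; k=2: 3135+0+15·11·18=6105 → min 6105 | L₂..L₄: k=2: 0+2772+19·11·14=5698; k=3: 3762+0+19·18·14=8550 → min 5698.
Top-level splits: k=1: (L₁..L₁)·(L₂..L₄) → 0+5698+15·19·14 = 9688; k=2: (L₁..L₂)·(L₃..L₄) → 3135+2772+15·11·14 = 8217; k=3: (L₁..L₃)·(L₄..L₄) → 6105+0+15·18·14 = 9885.
Best split is after L₂, i.e. k = 2.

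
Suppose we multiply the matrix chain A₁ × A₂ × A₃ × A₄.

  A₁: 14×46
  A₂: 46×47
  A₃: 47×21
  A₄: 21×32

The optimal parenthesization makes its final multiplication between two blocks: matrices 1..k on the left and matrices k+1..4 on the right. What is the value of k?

3

Adjacent pairs: A₁A₂ = 14·46·47 = 30268; A₂A₃ = 46·47·21 = 45402; A₃A₄ = 47·21·32 = 31584.
Length 3: A₁..A₃: k=1: 0+45402+14·46·21=58926; k=2: 30268+0+14·47·21=44086 → min 44086 | A₂..A₄: k=2: 0+31584+46·47·32=100768; k=3: 45402+0+46·21·32=76314 → min 76314.
Top-level splits: k=1: (A₁..A₁)·(A₂..A₄) → 0+76314+14·46·32 = 96922; k=2: (A₁..A₂)·(A₃..A₄) → 30268+31584+14·47·32 = 82908; k=3: (A₁..A₃)·(A₄..A₄) → 44086+0+14·21·32 = 53494.
Best split is after A₃, i.e. k = 3.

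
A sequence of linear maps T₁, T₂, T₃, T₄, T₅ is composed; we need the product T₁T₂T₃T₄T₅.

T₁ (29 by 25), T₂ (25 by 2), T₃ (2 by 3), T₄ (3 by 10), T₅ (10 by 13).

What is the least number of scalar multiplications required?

2524

Adjacent pairs: T₁T₂ = 29·25·2 = 1450; T₂T₃ = 25·2·3 = 150; T₃T₄ = 2·3·10 = 60; T₄T₅ = 3·10·13 = 390.
Length 3: T₁..T₃: k=1: 0+150+29·25·3=2325; k=2: 1450+0+29·2·3=1624 → min 1624 | T₂..T₄: k=2: 0+60+25·2·10=560; k=3: 150+0+25·3·10=900 → min 560 | T₃..T₅: k=3: 0+390+2·3·13=468; k=4: 60+0+2·10·13=320 → min 320.
Length 4: T₁..T₄: k=1: 0+560+29·25·10=7810; k=2: 1450+60+29·2·10=2090; k=3: 1624+0+29·3·10=2494 → min 2090 | T₂..T₅: k=2: 0+320+25·2·13=970; k=3: 150+390+25·3·13=1515; k=4: 560+0+25·10·13=3810 → min 970.
Length 5: T₁..T₅: k=1: 0+970+29·25·13=10395; k=2: 1450+320+29·2·13=2524; k=3: 1624+390+29·3·13=3145; k=4: 2090+0+29·10·13=5860 → min 2524.
Optimal order: ((T₁T₂)((T₃T₄)T₅)) with cost 2524.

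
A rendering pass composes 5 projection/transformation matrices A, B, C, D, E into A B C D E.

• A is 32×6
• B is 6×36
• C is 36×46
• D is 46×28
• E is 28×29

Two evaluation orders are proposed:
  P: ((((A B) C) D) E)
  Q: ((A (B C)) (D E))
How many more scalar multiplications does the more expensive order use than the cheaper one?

28296

Order P = ((((A B) C) D) E): (A B): 32×6 by 6×36 → 32×36, cost 32·6·36 = 6912; ((A B) C): 32×36 by 36×46 → 32×46, cost 32·36·46 = 52992; cumulative 59904; (((A B) C) D): 32×46 by 46×28 → 32×28, cost 32·46·28 = 41216; cumulative 101120; ((((A B) C) D) E): 32×28 by 28×29 → 32×29, cost 32·28·29 = 25984; cumulative 127104. Total 127104.
Order Q = ((A (B C)) (D E)): (B C): 6×36 by 36×46 → 6×46, cost 6·36·46 = 9936; (A (B C)): 32×6 by 6×46 → 32×46, cost 32·6·46 = 8832; cumulative 18768; (D E): 46×28 by 28×29 → 46×29, cost 46·28·29 = 37352; ((A (B C)) (D E)): 32×46 by 46×29 → 32×29, cost 32·46·29 = 42688; cumulative 98808. Total 98808.
Difference: |127104 − 98808| = 28296.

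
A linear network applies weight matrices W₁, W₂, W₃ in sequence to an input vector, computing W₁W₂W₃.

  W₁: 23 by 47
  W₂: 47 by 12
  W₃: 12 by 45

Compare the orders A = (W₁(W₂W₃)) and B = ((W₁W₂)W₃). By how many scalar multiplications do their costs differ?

Order A = (W₁(W₂W₃)): (W₂W₃): 47×12 by 12×45 → 47×45, cost 47·12·45 = 25380; (W₁(W₂W₃)): 23×47 by 47×45 → 23×45, cost 23·47·45 = 48645; cumulative 74025. Total 74025.
Order B = ((W₁W₂)W₃): (W₁W₂): 23×47 by 47×12 → 23×12, cost 23·47·12 = 12972; ((W₁W₂)W₃): 23×12 by 12×45 → 23×45, cost 23·12·45 = 12420; cumulative 25392. Total 25392.
Difference: |74025 − 25392| = 48633.

48633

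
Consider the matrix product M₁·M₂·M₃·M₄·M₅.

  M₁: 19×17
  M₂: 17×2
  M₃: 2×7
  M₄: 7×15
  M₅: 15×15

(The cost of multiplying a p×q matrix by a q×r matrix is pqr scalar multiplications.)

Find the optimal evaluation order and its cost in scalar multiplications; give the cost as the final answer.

Adjacent pairs: M₁M₂ = 19·17·2 = 646; M₂M₃ = 17·2·7 = 238; M₃M₄ = 2·7·15 = 210; M₄M₅ = 7·15·15 = 1575.
Length 3: M₁..M₃: k=1: 0+238+19·17·7=2499; k=2: 646+0+19·2·7=912 → min 912 | M₂..M₄: k=2: 0+210+17·2·15=720; k=3: 238+0+17·7·15=2023 → min 720 | M₃..M₅: k=3: 0+1575+2·7·15=1785; k=4: 210+0+2·15·15=660 → min 660.
Length 4: M₁..M₄: k=1: 0+720+19·17·15=5565; k=2: 646+210+19·2·15=1426; k=3: 912+0+19·7·15=2907 → min 1426 | M₂..M₅: k=2: 0+660+17·2·15=1170; k=3: 238+1575+17·7·15=3598; k=4: 720+0+17·15·15=4545 → min 1170.
Length 5: M₁..M₅: k=1: 0+1170+19·17·15=6015; k=2: 646+660+19·2·15=1876; k=3: 912+1575+19·7·15=4482; k=4: 1426+0+19·15·15=5701 → min 1876.
Optimal parenthesization: ((M₁·M₂)·((M₃·M₄)·M₅)) with cost 1876.

1876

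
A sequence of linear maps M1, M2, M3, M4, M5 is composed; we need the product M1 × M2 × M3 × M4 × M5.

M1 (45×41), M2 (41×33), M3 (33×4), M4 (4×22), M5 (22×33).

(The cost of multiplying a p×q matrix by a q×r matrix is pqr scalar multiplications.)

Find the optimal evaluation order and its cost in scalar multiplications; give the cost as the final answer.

21636

Adjacent pairs: M1M2 = 45·41·33 = 60885; M2M3 = 41·33·4 = 5412; M3M4 = 33·4·22 = 2904; M4M5 = 4·22·33 = 2904.
Length 3: M1..M3: k=1: 0+5412+45·41·4=12792; k=2: 60885+0+45·33·4=66825 → min 12792 | M2..M4: k=2: 0+2904+41·33·22=32670; k=3: 5412+0+41·4·22=9020 → min 9020 | M3..M5: k=3: 0+2904+33·4·33=7260; k=4: 2904+0+33·22·33=26862 → min 7260.
Length 4: M1..M4: k=1: 0+9020+45·41·22=49610; k=2: 60885+2904+45·33·22=96459; k=3: 12792+0+45·4·22=16752 → min 16752 | M2..M5: k=2: 0+7260+41·33·33=51909; k=3: 5412+2904+41·4·33=13728; k=4: 9020+0+41·22·33=38786 → min 13728.
Length 5: M1..M5: k=1: 0+13728+45·41·33=74613; k=2: 60885+7260+45·33·33=117150; k=3: 12792+2904+45·4·33=21636; k=4: 16752+0+45·22·33=49422 → min 21636.
Optimal parenthesization: ((M1 × (M2 × M3)) × (M4 × M5)) with cost 21636.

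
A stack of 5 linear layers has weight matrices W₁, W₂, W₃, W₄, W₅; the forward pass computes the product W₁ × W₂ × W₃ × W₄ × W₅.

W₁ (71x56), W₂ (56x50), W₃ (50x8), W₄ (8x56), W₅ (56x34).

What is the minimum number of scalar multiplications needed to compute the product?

Adjacent pairs: W₁W₂ = 71·56·50 = 198800; W₂W₃ = 56·50·8 = 22400; W₃W₄ = 50·8·56 = 22400; W₄W₅ = 8·56·34 = 15232.
Length 3: W₁..W₃: k=1: 0+22400+71·56·8=54208; k=2: 198800+0+71·50·8=227200 → min 54208 | W₂..W₄: k=2: 0+22400+56·50·56=179200; k=3: 22400+0+56·8·56=47488 → min 47488 | W₃..W₅: k=3: 0+15232+50·8·34=28832; k=4: 22400+0+50·56·34=117600 → min 28832.
Length 4: W₁..W₄: k=1: 0+47488+71·56·56=270144; k=2: 198800+22400+71·50·56=420000; k=3: 54208+0+71·8·56=86016 → min 86016 | W₂..W₅: k=2: 0+28832+56·50·34=124032; k=3: 22400+15232+56·8·34=52864; k=4: 47488+0+56·56·34=154112 → min 52864.
Length 5: W₁..W₅: k=1: 0+52864+71·56·34=188048; k=2: 198800+28832+71·50·34=348332; k=3: 54208+15232+71·8·34=88752; k=4: 86016+0+71·56·34=221200 → min 88752.
Optimal order: ((W₁ × (W₂ × W₃)) × (W₄ × W₅)) with cost 88752.

88752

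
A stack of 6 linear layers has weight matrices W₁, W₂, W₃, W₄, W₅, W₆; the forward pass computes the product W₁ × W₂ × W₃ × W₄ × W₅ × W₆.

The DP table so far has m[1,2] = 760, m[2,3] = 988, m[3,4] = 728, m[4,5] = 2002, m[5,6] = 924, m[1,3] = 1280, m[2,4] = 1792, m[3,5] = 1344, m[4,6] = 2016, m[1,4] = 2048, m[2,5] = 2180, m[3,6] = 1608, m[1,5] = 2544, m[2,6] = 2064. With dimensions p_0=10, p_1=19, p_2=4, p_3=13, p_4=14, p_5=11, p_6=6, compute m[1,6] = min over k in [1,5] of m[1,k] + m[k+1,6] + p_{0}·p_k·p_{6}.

2608

m[1,6] = min over k∈[1,5] of m[1,k]+m[k+1,6]+p_{0}·p_k·p_{6}.
k=1: 0 + 2064 + 10·19·6 = 3204; k=2: 760 + 1608 + 10·4·6 = 2608; k=3: 1280 + 2016 + 10·13·6 = 4076; k=4: 2048 + 924 + 10·14·6 = 3812; k=5: 2544 + 0 + 10·11·6 = 3204.
Minimum: 2608 at k=2.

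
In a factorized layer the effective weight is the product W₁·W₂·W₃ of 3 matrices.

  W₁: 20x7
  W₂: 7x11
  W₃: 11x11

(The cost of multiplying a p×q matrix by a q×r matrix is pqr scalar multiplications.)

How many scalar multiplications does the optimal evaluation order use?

2387

Order (W₁·(W₂·W₃)): (W₂·W₃): 7×11 by 11×11 → 7×11, cost 7·11·11 = 847; (W₁·(W₂·W₃)): 20×7 by 7×11 → 20×11, cost 20·7·11 = 1540; cumulative 2387. Total 2387.
Order ((W₁·W₂)·W₃): (W₁·W₂): 20×7 by 7×11 → 20×11, cost 20·7·11 = 1540; ((W₁·W₂)·W₃): 20×11 by 11×11 → 20×11, cost 20·11·11 = 2420; cumulative 3960. Total 3960.
Minimum: 2387.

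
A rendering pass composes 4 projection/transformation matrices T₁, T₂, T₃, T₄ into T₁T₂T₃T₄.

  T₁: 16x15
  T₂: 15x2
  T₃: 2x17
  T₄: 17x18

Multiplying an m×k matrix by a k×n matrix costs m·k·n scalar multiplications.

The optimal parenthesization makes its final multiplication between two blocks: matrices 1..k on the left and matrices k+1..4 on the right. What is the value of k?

2

Adjacent pairs: T₁T₂ = 16·15·2 = 480; T₂T₃ = 15·2·17 = 510; T₃T₄ = 2·17·18 = 612.
Length 3: T₁..T₃: k=1: 0+510+16·15·17=4590; k=2: 480+0+16·2·17=1024 → min 1024 | T₂..T₄: k=2: 0+612+15·2·18=1152; k=3: 510+0+15·17·18=5100 → min 1152.
Top-level splits: k=1: (T₁..T₁)·(T₂..T₄) → 0+1152+16·15·18 = 5472; k=2: (T₁..T₂)·(T₃..T₄) → 480+612+16·2·18 = 1668; k=3: (T₁..T₃)·(T₄..T₄) → 1024+0+16·17·18 = 5920.
Best split is after T₂, i.e. k = 2.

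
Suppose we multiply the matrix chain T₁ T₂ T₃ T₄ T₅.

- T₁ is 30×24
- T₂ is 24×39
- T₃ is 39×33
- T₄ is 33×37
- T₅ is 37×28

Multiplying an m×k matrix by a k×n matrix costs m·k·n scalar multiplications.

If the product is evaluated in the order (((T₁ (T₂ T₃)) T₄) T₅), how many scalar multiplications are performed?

122358

(T₂ T₃): 24×39 by 39×33 → 24×33, cost 24·39·33 = 30888
(T₁ (T₂ T₃)): 30×24 by 24×33 → 30×33, cost 30·24·33 = 23760; cumulative 54648
((T₁ (T₂ T₃)) T₄): 30×33 by 33×37 → 30×37, cost 30·33·37 = 36630; cumulative 91278
(((T₁ (T₂ T₃)) T₄) T₅): 30×37 by 37×28 → 30×28, cost 30·37·28 = 31080; cumulative 122358
Total: 122358 scalar multiplications.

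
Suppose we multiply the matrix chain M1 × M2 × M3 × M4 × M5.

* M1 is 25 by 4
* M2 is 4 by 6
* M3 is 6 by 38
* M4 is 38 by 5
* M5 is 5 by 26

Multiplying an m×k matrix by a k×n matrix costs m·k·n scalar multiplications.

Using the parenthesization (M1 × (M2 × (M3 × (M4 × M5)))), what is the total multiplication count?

(M4 × M5): 38×5 by 5×26 → 38×26, cost 38·5·26 = 4940
(M3 × (M4 × M5)): 6×38 by 38×26 → 6×26, cost 6·38·26 = 5928; cumulative 10868
(M2 × (M3 × (M4 × M5))): 4×6 by 6×26 → 4×26, cost 4·6·26 = 624; cumulative 11492
(M1 × (M2 × (M3 × (M4 × M5)))): 25×4 by 4×26 → 25×26, cost 25·4·26 = 2600; cumulative 14092
Total: 14092 scalar multiplications.

14092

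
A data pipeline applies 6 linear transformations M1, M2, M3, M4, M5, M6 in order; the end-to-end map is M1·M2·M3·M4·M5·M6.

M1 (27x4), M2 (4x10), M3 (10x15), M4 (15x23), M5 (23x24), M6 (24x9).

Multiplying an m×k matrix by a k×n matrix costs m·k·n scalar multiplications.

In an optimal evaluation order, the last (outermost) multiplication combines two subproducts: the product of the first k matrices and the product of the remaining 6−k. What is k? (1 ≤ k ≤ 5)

1

Adjacent pairs: M1M2 = 27·4·10 = 1080; M2M3 = 4·10·15 = 600; M3M4 = 10·15·23 = 3450; M4M5 = 15·23·24 = 8280; M5M6 = 23·24·9 = 4968.
Length 3: M1..M3: k=1: 0+600+27·4·15=2220; k=2: 1080+0+27·10·15=5130 → min 2220 | M2..M4: k=2: 0+3450+4·10·23=4370; k=3: 600+0+4·15·23=1980 → min 1980 | M3..M5: k=3: 0+8280+10·15·24=11880; k=4: 3450+0+10·23·24=8970 → min 8970 | M4..M6: k=4: 0+4968+15·23·9=8073; k=5: 8280+0+15·24·9=11520 → min 8073.
Length 4: M1..M4: k=1: 0+1980+27·4·23=4464; k=2: 1080+3450+27·10·23=10740; k=3: 2220+0+27·15·23=11535 → min 4464 | M2..M5: k=2: 0+8970+4·10·24=9930; k=3: 600+8280+4·15·24=10320; k=4: 1980+0+4·23·24=4188 → min 4188 | M3..M6: k=3: 0+8073+10·15·9=9423; k=4: 3450+4968+10·23·9=10488; k=5: 8970+0+10·24·9=11130 → min 9423.
Length 5: M1..M5: k=1: 0+4188+27·4·24=6780; k=2: 1080+8970+27·10·24=16530; k=3: 2220+8280+27·15·24=20220; k=4: 4464+0+27·23·24=19368 → min 6780 | M2..M6: k=2: 0+9423+4·10·9=9783; k=3: 600+8073+4·15·9=9213; k=4: 1980+4968+4·23·9=7776; k=5: 4188+0+4·24·9=5052 → min 5052.
Top-level splits: k=1: (M1..M1)·(M2..M6) → 0+5052+27·4·9 = 6024; k=2: (M1..M2)·(M3..M6) → 1080+9423+27·10·9 = 12933; k=3: (M1..M3)·(M4..M6) → 2220+8073+27·15·9 = 13938; k=4: (M1..M4)·(M5..M6) → 4464+4968+27·23·9 = 15021; k=5: (M1..M5)·(M6..M6) → 6780+0+27·24·9 = 12612.
Best split is after M1, i.e. k = 1.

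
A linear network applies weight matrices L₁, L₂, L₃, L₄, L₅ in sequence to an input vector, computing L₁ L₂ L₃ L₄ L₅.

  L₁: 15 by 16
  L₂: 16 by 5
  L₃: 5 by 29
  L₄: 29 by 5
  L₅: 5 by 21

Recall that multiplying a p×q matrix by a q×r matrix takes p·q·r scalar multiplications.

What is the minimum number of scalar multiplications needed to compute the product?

Adjacent pairs: L₁L₂ = 15·16·5 = 1200; L₂L₃ = 16·5·29 = 2320; L₃L₄ = 5·29·5 = 725; L₄L₅ = 29·5·21 = 3045.
Length 3: L₁..L₃: k=1: 0+2320+15·16·29=9280; k=2: 1200+0+15·5·29=3375 → min 3375 | L₂..L₄: k=2: 0+725+16·5·5=1125; k=3: 2320+0+16·29·5=4640 → min 1125 | L₃..L₅: k=3: 0+3045+5·29·21=6090; k=4: 725+0+5·5·21=1250 → min 1250.
Length 4: L₁..L₄: k=1: 0+1125+15·16·5=2325; k=2: 1200+725+15·5·5=2300; k=3: 3375+0+15·29·5=5550 → min 2300 | L₂..L₅: k=2: 0+1250+16·5·21=2930; k=3: 2320+3045+16·29·21=15109; k=4: 1125+0+16·5·21=2805 → min 2805.
Length 5: L₁..L₅: k=1: 0+2805+15·16·21=7845; k=2: 1200+1250+15·5·21=4025; k=3: 3375+3045+15·29·21=15555; k=4: 2300+0+15·5·21=3875 → min 3875.
Optimal order: (((L₁ L₂) (L₃ L₄)) L₅) with cost 3875.

3875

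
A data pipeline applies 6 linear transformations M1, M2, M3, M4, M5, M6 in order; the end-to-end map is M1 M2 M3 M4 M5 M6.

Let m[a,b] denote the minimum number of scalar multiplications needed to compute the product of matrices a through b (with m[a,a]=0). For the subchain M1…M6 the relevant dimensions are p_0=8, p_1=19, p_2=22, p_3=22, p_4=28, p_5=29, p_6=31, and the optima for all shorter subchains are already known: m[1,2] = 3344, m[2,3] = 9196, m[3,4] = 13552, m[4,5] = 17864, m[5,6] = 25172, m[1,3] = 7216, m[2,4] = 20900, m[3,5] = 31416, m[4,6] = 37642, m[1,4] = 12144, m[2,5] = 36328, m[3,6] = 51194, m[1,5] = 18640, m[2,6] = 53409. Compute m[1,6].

m[1,6] = min over k∈[1,5] of m[1,k]+m[k+1,6]+p_{0}·p_k·p_{6}.
k=1: 0 + 53409 + 8·19·31 = 58121; k=2: 3344 + 51194 + 8·22·31 = 59994; k=3: 7216 + 37642 + 8·22·31 = 50314; k=4: 12144 + 25172 + 8·28·31 = 44260; k=5: 18640 + 0 + 8·29·31 = 25832.
Minimum: 25832 at k=5.

25832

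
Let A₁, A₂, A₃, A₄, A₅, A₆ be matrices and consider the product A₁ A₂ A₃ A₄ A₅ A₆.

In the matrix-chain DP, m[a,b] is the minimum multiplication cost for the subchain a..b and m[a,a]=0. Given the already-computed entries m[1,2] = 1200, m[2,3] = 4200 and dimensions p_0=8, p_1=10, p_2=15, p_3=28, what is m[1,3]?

m[1,3] = min over k∈[1,2] of m[1,k]+m[k+1,3]+p_{0}·p_k·p_{3}.
k=1: 0 + 4200 + 8·10·28 = 6440; k=2: 1200 + 0 + 8·15·28 = 4560.
Minimum: 4560 at k=2.

4560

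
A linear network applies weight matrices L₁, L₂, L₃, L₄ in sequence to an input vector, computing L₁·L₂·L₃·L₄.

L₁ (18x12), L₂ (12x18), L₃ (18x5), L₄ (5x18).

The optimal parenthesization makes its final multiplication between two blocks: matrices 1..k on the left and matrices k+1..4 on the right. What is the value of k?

3

Adjacent pairs: L₁L₂ = 18·12·18 = 3888; L₂L₃ = 12·18·5 = 1080; L₃L₄ = 18·5·18 = 1620.
Length 3: L₁..L₃: k=1: 0+1080+18·12·5=2160; k=2: 3888+0+18·18·5=5508 → min 2160 | L₂..L₄: k=2: 0+1620+12·18·18=5508; k=3: 1080+0+12·5·18=2160 → min 2160.
Top-level splits: k=1: (L₁..L₁)·(L₂..L₄) → 0+2160+18·12·18 = 6048; k=2: (L₁..L₂)·(L₃..L₄) → 3888+1620+18·18·18 = 11340; k=3: (L₁..L₃)·(L₄..L₄) → 2160+0+18·5·18 = 3780.
Best split is after L₃, i.e. k = 3.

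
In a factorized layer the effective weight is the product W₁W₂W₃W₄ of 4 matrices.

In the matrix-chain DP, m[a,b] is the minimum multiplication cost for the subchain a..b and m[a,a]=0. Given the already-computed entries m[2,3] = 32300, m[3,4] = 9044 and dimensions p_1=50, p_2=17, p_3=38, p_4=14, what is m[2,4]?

20944

m[2,4] = min over k∈[2,3] of m[2,k]+m[k+1,4]+p_{1}·p_k·p_{4}.
k=2: 0 + 9044 + 50·17·14 = 20944; k=3: 32300 + 0 + 50·38·14 = 58900.
Minimum: 20944 at k=2.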